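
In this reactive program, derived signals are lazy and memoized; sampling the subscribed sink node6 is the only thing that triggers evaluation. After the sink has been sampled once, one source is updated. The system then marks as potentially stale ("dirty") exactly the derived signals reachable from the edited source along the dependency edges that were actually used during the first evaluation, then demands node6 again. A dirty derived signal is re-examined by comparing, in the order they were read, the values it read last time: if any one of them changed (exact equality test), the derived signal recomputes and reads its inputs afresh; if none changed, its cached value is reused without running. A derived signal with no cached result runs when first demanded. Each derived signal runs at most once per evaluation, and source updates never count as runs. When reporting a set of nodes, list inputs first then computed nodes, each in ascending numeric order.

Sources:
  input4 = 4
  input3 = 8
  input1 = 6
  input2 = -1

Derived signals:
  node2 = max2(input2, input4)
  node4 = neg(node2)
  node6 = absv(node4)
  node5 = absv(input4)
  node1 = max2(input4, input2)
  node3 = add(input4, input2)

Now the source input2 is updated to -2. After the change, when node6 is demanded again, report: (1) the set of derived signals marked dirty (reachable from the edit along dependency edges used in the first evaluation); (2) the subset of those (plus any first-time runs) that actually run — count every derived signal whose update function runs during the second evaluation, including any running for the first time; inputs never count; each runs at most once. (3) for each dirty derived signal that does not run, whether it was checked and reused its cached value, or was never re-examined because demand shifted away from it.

The edit dirties: node2, node4, node6.
1 derived signals run: node2.
Cache hits after checking: node4, node6.
Note the absorption at node2: it re-runs yet its value is the same, leaving the output's value untouched.

First demand of the output computes:
  node2 = max2(-1, 4) = 4
  node4 = neg(4) = -4
  node6 = absv(-4) = 4

After the edit, cleaning proceeds:
  node2: a read changed (input2 -1->-2) — executes, giving 4 — identical to its old value.
  node4: dirty, but its reads are unchanged (node2 unchanged); cached -4 stands.
  node6: dirty, but its reads are unchanged (node4 unchanged); cached 4 stands.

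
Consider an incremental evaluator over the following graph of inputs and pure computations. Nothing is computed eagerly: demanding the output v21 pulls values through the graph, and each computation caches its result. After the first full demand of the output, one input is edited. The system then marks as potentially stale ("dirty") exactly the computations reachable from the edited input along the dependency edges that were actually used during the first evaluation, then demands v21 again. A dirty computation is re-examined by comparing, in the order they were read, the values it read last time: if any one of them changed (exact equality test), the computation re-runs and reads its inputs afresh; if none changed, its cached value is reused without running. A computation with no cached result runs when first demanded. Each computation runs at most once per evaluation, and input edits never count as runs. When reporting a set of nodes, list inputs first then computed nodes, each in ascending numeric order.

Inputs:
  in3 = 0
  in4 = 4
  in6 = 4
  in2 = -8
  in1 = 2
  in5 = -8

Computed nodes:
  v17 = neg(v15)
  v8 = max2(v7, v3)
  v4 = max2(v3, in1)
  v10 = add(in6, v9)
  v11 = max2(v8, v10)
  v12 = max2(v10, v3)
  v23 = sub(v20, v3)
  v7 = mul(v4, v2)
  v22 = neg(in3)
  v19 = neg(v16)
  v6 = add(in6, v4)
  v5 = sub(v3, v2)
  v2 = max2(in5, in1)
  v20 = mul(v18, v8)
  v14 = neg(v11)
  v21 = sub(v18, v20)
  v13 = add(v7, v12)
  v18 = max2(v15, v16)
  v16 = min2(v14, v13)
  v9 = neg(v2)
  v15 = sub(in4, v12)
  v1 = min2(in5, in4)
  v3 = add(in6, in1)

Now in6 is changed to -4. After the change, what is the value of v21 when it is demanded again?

v21 now evaluates to -18.

Initial pass — values computed on the first demand:
  v2 = max2(-8, 2) = 2
  v3 = add(4, 2) = 6
  v4 = max2(6, 2) = 6
  v7 = mul(6, 2) = 12
  v8 = max2(12, 6) = 12
  v9 = neg(2) = -2
  v10 = add(4, -2) = 2
  v11 = max2(12, 2) = 12
  v12 = max2(2, 6) = 6
  v13 = add(12, 6) = 18
  v14 = neg(12) = -12
  v15 = sub(4, 6) = -2
  v16 = min2(-12, 18) = -12
  v18 = max2(-2, -12) = -2
  v20 = mul(-2, 12) = -24
  v21 = sub(-2, -24) = 22

Second demand — change propagation:
  v3: re-runs because in6 4->-4; new result -2.
  v4: re-runs because v3 6->-2; new result 2.
  v7: re-runs because v4 6->2; new result 4.
  v8: re-runs because v7 12->4; v3 6->-2; new result 4.
  v10: re-runs because in6 4->-4; new result -6.
  v11: re-runs because v8 12->4; v10 2->-6; new result 4.
  v12: re-runs because v10 2->-6; v3 6->-2; new result -2.
  v13: re-runs because v7 12->4; v12 6->-2; new result 2.
  v14: re-runs because v11 12->4; new result -4.
  v15: re-runs because v12 6->-2; new result 6.
  v16: re-runs because v14 -12->-4; v13 18->2; new result -4.
  v18: re-runs because v15 -2->6; v16 -12->-4; new result 6.
  v20: re-runs because v18 -2->6; v8 12->4; new result 24.
  v21: re-runs because v18 -2->6; v20 -24->24; new result -18.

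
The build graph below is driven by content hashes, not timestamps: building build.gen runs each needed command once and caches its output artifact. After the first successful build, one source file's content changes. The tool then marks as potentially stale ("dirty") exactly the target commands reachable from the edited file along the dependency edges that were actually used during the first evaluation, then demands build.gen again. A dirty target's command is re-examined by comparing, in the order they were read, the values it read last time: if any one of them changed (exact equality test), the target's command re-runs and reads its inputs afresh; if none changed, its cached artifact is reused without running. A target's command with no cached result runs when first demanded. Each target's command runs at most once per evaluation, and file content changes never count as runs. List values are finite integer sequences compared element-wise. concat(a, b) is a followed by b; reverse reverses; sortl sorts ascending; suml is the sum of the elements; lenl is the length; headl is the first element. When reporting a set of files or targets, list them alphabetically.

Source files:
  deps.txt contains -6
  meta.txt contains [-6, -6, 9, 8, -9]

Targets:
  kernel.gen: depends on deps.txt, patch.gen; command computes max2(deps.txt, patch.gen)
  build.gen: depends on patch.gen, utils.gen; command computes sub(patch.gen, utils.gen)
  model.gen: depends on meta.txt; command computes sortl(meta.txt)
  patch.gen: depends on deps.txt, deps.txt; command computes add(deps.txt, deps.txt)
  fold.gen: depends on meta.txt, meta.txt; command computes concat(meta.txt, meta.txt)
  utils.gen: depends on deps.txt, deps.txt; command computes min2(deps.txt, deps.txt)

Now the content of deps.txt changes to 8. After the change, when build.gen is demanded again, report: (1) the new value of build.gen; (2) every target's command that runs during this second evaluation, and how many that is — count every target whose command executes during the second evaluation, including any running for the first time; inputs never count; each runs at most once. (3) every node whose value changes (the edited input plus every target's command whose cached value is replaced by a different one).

build.gen now evaluates to 8.
Run set: build.gen, patch.gen, utils.gen (3 run).
Changed values: build.gen, deps.txt, patch.gen, utils.gen.

Initial pass — values computed on the first demand:
  patch.gen = add(-6, -6) = -12
  utils.gen = min2(-6, -6) = -6
  build.gen = sub(-12, -6) = -6

Second demand — change propagation:
  patch.gen: re-runs because deps.txt -6->8; deps.txt -6->8; new result 16.
  utils.gen: re-runs because deps.txt -6->8; deps.txt -6->8; new result 8.
  build.gen: re-runs because patch.gen -12->16; utils.gen -6->8; new result 8.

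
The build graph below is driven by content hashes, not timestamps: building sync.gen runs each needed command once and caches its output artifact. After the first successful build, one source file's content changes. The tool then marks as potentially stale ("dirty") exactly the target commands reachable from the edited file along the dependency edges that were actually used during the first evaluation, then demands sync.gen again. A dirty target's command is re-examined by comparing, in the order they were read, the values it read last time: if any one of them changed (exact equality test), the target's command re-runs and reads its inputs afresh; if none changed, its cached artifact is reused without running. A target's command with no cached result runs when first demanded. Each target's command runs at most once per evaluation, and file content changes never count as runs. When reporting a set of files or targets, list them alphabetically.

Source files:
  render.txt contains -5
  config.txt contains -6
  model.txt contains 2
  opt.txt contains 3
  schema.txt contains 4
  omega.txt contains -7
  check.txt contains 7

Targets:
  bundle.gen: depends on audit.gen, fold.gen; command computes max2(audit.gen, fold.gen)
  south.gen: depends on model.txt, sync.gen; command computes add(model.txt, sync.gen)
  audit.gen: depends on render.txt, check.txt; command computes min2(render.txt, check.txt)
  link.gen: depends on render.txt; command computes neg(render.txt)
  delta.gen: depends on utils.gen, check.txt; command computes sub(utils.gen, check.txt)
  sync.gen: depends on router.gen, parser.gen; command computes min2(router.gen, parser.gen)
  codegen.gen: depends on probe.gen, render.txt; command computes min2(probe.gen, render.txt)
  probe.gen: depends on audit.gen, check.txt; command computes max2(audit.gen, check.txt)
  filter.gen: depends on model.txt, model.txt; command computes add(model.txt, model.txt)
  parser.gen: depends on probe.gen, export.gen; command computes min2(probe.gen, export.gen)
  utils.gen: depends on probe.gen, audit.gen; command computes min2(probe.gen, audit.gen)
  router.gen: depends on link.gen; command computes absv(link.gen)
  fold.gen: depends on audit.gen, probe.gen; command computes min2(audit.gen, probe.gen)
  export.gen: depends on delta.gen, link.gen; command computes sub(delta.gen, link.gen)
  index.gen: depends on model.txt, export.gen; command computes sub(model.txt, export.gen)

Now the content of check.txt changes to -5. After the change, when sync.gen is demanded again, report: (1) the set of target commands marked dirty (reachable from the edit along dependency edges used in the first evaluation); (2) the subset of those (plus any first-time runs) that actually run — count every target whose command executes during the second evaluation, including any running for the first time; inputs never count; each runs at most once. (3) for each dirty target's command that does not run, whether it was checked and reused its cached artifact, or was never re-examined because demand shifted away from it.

Initial pass — values computed on the first demand:
  audit.gen = min2(-5, 7) = -5
  link.gen = neg(-5) = 5
  probe.gen = max2(-5, 7) = 7
  router.gen = absv(5) = 5
  utils.gen = min2(7, -5) = -5
  delta.gen = sub(-5, 7) = -12
  export.gen = sub(-12, 5) = -17
  parser.gen = min2(7, -17) = -17
  sync.gen = min2(5, -17) = -17

Second demand — change propagation:
  audit.gen: re-runs because check.txt 7->-5; new result -5 (unchanged).
  probe.gen: re-runs because check.txt 7->-5; new result -5.
  utils.gen: re-runs because probe.gen 7->-5; new result -5 (unchanged).
  delta.gen: re-runs because check.txt 7->-5; new result 0.
  export.gen: re-runs because delta.gen -12->0; new result -5.
  parser.gen: re-runs because probe.gen 7->-5; export.gen -17->-5; new result -5.
  sync.gen: re-runs because parser.gen -17->-5; new result -5.

Dirty set: audit.gen, delta.gen, export.gen, parser.gen, probe.gen, sync.gen, utils.gen.
Run set: audit.gen, delta.gen, export.gen, parser.gen, probe.gen, sync.gen, utils.gen (7 run).
All dirty target commands ended up running.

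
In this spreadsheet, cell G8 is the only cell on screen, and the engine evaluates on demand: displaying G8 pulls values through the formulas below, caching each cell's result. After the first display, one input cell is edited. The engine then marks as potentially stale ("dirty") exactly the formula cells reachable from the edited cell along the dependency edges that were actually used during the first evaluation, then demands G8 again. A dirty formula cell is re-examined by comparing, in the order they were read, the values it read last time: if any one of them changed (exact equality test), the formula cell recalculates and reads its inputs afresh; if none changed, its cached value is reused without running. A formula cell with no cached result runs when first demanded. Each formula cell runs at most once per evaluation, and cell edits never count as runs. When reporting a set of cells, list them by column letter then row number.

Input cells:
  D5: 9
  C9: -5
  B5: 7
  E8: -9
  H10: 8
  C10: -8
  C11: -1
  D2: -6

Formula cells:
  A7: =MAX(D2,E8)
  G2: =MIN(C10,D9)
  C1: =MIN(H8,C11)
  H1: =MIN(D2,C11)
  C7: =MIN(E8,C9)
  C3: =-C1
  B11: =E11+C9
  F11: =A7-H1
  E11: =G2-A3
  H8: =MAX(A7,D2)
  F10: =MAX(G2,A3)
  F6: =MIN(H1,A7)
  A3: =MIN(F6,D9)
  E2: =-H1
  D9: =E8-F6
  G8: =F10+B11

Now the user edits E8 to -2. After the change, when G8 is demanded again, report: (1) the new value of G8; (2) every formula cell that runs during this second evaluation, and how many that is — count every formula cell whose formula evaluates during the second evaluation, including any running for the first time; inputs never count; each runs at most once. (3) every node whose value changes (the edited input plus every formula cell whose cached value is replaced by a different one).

Initial pass — values computed on the first demand:
  A7 = MAX(-6, -9) = -6
  H1 = MIN(-6, -1) = -6
  F6 = MIN(-6, -6) = -6
  D9 = -9 - -6 = -3
  A3 = MIN(-6, -3) = -6
  G2 = MIN(-8, -3) = -8
  E11 = -8 - -6 = -2
  B11 = -2 + -5 = -7
  F10 = MAX(-8, -6) = -6
  G8 = -6 + -7 = -13

Second demand — change propagation:
  A7: re-runs because E8 -9->-2; new result -2.
  F6: re-runs because A7 -6->-2; new result -6 (unchanged).
  D9: re-runs because E8 -9->-2; new result 4.
  A3: re-runs because D9 -3->4; new result -6 (unchanged).
  G2: re-runs because D9 -3->4; new result -8 (unchanged).
  E11: re-examined; everything it read last time is the same (G2 unchanged, A3 unchanged) — cache -2 kept, no run.
  B11: re-examined; everything it read last time is the same (E11 unchanged, C9 unchanged) — cache -7 kept, no run.
  F10: re-examined; everything it read last time is the same (G2 unchanged, A3 unchanged) — cache -6 kept, no run.
  G8: re-examined; everything it read last time is the same (F10 unchanged, B11 unchanged) — cache -13 kept, no run.

The important point: at E11 every value read last time is unchanged, so the dirty flag clears without a run.

G8 now evaluates to -13.
Run set: A3, A7, D9, F6, G2 (5 run).
Changed values: A7, D9, E8.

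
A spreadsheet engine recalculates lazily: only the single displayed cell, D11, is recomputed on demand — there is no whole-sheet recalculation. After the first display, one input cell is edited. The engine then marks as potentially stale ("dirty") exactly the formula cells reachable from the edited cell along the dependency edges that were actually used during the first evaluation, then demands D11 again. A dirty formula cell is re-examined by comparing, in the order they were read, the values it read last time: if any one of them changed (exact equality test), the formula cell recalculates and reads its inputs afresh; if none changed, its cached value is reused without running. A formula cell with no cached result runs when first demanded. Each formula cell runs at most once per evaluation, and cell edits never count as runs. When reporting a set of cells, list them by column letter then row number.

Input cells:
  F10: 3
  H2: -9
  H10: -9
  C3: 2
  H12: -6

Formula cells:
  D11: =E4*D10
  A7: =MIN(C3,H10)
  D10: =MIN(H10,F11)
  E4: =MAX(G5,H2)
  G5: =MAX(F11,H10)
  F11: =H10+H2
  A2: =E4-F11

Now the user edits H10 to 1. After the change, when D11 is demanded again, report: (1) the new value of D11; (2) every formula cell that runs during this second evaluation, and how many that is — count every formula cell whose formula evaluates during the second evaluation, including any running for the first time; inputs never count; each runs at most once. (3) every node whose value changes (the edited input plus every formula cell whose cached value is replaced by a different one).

New value of D11: -8.
Formula cells that run: D10, D11, E4, F11, G5 — 5 in total.
Values that change: D10, D11, E4, F11, G5, H10.

First evaluation (everything demanded from the output):
  F11 = -9 + -9 = -18
  D10 = MIN(-9, -18) = -18
  G5 = MAX(-18, -9) = -9
  E4 = MAX(-9, -9) = -9
  D11 = -9 * -18 = 162

Propagation after the edit:
  F11: runs — H10 -9->1; result -8.
  D10: runs — H10 -9->1; F11 -18->-8; result -8.
  G5: runs — F11 -18->-8; H10 -9->1; result 1.
  E4: runs — G5 -9->1; result 1.
  D11: runs — E4 -9->1; D10 -18->-8; result -8.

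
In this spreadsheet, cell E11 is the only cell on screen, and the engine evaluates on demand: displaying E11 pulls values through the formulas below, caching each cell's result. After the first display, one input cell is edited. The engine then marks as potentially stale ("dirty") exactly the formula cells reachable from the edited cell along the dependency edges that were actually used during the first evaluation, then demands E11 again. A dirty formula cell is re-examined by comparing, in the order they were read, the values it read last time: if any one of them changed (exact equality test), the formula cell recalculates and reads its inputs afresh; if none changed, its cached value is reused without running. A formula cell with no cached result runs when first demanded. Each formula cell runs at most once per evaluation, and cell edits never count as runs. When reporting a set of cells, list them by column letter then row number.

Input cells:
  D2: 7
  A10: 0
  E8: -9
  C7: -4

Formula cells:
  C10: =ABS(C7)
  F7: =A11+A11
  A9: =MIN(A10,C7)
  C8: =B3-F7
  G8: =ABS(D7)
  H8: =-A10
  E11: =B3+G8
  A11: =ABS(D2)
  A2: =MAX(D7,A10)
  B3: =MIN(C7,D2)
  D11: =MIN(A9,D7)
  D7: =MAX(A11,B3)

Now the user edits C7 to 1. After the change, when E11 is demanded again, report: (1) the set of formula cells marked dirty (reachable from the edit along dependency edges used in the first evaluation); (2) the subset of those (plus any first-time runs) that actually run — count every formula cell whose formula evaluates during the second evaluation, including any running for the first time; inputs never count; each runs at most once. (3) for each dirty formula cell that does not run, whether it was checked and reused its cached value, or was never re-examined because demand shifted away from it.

Initial pass — values computed on the first demand:
  A11 = ABS(7) = 7
  B3 = MIN(-4, 7) = -4
  D7 = MAX(7, -4) = 7
  G8 = ABS(7) = 7
  E11 = -4 + 7 = 3

Second demand — change propagation:
  B3: re-runs because C7 -4->1; new result 1.
  D7: re-runs because B3 -4->1; new result 7 (unchanged).
  G8: re-examined; everything it read last time is the same (D7 unchanged) — cache 7 kept, no run.
  E11: re-runs because B3 -4->1; new result 8.

The important point: at G8 every value read last time is unchanged, so the dirty flag clears without a run.

Dirty set: B3, D7, E11, G8.
Run set: B3, D7, E11 (3 run).
Re-examined without running (cache reused): G8.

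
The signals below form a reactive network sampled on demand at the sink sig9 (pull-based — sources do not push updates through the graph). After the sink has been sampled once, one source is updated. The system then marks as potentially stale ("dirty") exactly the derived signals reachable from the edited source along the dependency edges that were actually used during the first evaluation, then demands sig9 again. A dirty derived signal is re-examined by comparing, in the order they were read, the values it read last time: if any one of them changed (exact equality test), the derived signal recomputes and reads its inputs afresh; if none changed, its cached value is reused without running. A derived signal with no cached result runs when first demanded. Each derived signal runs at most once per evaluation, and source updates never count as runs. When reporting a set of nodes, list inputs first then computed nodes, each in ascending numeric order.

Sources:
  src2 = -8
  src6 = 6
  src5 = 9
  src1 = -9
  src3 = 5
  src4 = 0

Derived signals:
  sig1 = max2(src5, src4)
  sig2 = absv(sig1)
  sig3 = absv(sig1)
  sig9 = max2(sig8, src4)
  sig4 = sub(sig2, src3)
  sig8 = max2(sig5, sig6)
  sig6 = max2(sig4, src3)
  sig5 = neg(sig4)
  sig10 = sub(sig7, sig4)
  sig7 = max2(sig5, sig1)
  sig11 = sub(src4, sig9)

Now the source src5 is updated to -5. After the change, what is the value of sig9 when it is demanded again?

Initial pass — values computed on the first demand:
  sig1 = max2(9, 0) = 9
  sig2 = absv(9) = 9
  sig4 = sub(9, 5) = 4
  sig5 = neg(4) = -4
  sig6 = max2(4, 5) = 5
  sig8 = max2(-4, 5) = 5
  sig9 = max2(5, 0) = 5

Second demand — change propagation:
  sig1: re-runs because src5 9->-5; new result 0.
  sig2: re-runs because sig1 9->0; new result 0.
  sig4: re-runs because sig2 9->0; new result -5.
  sig5: re-runs because sig4 4->-5; new result 5.
  sig6: re-runs because sig4 4->-5; new result 5 (unchanged).
  sig8: re-runs because sig5 -4->5; new result 5 (unchanged).
  sig9: re-examined; everything it read last time is the same (sig8 unchanged, src4 unchanged) — cache 5 kept, no run.

The important point: at sig9 every value read last time is unchanged, so the dirty flag clears without a run.

sig9 now evaluates to 5.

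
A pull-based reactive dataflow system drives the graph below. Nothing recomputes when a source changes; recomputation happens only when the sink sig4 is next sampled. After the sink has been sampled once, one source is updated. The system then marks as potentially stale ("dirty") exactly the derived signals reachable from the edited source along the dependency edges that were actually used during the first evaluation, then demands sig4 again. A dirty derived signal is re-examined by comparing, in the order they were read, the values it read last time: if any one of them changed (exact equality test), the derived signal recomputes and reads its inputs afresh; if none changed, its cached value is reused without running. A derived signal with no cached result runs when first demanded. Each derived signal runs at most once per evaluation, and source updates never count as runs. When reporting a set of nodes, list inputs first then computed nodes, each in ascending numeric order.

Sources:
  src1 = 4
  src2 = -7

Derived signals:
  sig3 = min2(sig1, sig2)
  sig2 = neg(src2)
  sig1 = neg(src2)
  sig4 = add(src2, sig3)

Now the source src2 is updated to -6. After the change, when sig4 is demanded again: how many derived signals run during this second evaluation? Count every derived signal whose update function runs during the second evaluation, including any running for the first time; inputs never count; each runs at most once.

First evaluation (everything demanded from the output):
  sig1 = neg(-7) = 7
  sig2 = neg(-7) = 7
  sig3 = min2(7, 7) = 7
  sig4 = add(-7, 7) = 0

Propagation after the edit:
  sig1: runs — src2 -7->-6; result 6.
  sig2: runs — src2 -7->-6; result 6.
  sig3: runs — sig1 7->6; sig2 7->6; result 6.
  sig4: runs — src2 -7->-6; sig3 7->6; result 0 (same value as before).

Derived signals that run: sig1, sig2, sig3, sig4 — 4 in total.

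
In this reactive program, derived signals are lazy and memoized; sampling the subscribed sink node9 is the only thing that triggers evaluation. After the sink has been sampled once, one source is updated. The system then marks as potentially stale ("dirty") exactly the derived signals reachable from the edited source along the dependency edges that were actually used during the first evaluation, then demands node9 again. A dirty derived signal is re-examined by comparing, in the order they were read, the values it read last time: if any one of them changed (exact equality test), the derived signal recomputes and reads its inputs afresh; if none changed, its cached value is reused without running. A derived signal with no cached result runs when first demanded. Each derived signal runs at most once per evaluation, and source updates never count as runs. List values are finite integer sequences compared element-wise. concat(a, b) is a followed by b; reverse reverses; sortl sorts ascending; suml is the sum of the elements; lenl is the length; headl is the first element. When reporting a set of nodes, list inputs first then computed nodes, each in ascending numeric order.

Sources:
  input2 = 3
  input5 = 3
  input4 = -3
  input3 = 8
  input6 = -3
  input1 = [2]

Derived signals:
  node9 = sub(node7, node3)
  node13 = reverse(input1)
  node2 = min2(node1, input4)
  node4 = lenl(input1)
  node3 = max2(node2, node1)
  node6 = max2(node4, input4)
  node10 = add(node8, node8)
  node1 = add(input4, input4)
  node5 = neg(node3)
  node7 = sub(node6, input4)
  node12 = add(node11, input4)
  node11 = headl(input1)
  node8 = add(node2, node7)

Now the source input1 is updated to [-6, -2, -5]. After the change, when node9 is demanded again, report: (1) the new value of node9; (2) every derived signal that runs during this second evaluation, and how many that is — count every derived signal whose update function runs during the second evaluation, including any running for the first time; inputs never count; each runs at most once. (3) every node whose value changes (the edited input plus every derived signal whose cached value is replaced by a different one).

First demand of the output computes:
  node1 = add(-3, -3) = -6
  node2 = min2(-6, -3) = -6
  node3 = max2(-6, -6) = -6
  node4 = lenl([2]) = 1
  node6 = max2(1, -3) = 1
  node7 = sub(1, -3) = 4
  node9 = sub(4, -6) = 10

After the edit, cleaning proceeds:
  node4: a read changed (input1 [2]->[-6, -2, -5]) — executes, giving 3.
  node6: a read changed (node4 1->3) — executes, giving 3.
  node7: a read changed (node6 1->3) — executes, giving 6.
  node9: a read changed (node7 4->6) — executes, giving 12.

Demanding node9 again yields 12.
4 derived signals run: node4, node6, node7, node9.
The nodes whose values change: input1, node4, node6, node7, node9.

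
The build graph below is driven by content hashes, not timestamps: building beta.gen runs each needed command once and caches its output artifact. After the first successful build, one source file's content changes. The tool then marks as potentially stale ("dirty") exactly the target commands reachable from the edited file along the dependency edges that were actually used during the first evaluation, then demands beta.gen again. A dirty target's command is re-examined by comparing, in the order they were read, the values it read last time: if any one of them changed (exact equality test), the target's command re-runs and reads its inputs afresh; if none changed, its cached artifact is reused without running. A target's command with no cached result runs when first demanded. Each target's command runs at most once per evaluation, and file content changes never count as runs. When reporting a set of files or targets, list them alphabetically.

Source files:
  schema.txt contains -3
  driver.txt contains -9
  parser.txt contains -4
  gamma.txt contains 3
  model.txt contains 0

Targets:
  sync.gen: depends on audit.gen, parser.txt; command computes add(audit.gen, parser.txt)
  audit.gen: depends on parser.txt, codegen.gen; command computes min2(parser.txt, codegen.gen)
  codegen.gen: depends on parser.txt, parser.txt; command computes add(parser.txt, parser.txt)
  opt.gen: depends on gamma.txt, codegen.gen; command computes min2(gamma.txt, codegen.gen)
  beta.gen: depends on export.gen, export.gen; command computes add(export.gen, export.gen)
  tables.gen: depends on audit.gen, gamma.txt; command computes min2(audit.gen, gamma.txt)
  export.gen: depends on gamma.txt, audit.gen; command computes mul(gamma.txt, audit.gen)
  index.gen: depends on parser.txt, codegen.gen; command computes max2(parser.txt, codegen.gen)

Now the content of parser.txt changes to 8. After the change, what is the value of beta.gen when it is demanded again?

beta.gen now evaluates to 48.

Initial pass — values computed on the first demand:
  codegen.gen = add(-4, -4) = -8
  audit.gen = min2(-4, -8) = -8
  export.gen = mul(3, -8) = -24
  beta.gen = add(-24, -24) = -48

Second demand — change propagation:
  codegen.gen: re-runs because parser.txt -4->8; parser.txt -4->8; new result 16.
  audit.gen: re-runs because parser.txt -4->8; codegen.gen -8->16; new result 8.
  export.gen: re-runs because audit.gen -8->8; new result 24.
  beta.gen: re-runs because export.gen -24->24; export.gen -24->24; new result 48.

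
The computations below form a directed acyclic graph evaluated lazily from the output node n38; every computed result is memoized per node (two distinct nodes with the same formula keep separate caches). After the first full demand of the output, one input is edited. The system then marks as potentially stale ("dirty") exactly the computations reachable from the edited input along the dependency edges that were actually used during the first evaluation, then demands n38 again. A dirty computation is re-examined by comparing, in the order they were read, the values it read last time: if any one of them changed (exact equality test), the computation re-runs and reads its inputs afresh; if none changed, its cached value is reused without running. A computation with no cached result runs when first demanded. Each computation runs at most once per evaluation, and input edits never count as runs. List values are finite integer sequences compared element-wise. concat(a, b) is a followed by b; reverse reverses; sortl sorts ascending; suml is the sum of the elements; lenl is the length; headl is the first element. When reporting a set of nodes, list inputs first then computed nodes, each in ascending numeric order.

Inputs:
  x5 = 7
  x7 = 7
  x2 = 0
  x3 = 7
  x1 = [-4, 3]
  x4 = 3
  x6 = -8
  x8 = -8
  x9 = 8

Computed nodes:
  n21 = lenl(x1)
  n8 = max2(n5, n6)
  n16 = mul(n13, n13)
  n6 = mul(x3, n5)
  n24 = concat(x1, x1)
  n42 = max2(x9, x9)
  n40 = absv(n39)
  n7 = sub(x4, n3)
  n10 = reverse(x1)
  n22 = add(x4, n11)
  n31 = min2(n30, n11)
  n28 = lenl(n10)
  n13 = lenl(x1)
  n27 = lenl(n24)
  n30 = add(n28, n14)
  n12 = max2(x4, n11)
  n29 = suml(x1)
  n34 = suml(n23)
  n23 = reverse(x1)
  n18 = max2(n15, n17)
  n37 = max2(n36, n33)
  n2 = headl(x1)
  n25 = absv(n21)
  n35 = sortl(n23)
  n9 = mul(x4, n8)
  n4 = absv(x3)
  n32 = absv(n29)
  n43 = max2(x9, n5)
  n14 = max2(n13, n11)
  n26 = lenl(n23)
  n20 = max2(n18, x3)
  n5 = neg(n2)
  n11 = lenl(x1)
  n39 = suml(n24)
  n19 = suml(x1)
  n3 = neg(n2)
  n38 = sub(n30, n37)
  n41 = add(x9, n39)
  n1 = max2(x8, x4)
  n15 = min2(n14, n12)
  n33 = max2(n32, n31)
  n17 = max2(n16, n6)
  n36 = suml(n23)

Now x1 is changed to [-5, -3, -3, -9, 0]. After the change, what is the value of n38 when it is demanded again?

First demand of the output computes:
  n10 = reverse([-4, 3]) = [3, -4]
  n11 = lenl([-4, 3]) = 2
  n13 = lenl([-4, 3]) = 2
  n14 = max2(2, 2) = 2
  n23 = reverse([-4, 3]) = [3, -4]
  n28 = lenl([3, -4]) = 2
  n29 = suml([-4, 3]) = -1
  n30 = add(2, 2) = 4
  n31 = min2(4, 2) = 2
  n32 = absv(-1) = 1
  n33 = max2(1, 2) = 2
  n36 = suml([3, -4]) = -1
  n37 = max2(-1, 2) = 2
  n38 = sub(4, 2) = 2

After the edit, cleaning proceeds:
  n10: a read changed (x1 [-4, 3]->[-5, -3, -3, -9, 0]) — executes, giving [0, -9, -3, -3, -5].
  n11: a read changed (x1 [-4, 3]->[-5, -3, -3, -9, 0]) — executes, giving 5.
  n13: a read changed (x1 [-4, 3]->[-5, -3, -3, -9, 0]) — executes, giving 5.
  n14: a read changed (n13 2->5; n11 2->5) — executes, giving 5.
  n23: a read changed (x1 [-4, 3]->[-5, -3, -3, -9, 0]) — executes, giving [0, -9, -3, -3, -5].
  n28: a read changed (n10 [3, -4]->[0, -9, -3, -3, -5]) — executes, giving 5.
  n29: a read changed (x1 [-4, 3]->[-5, -3, -3, -9, 0]) — executes, giving -20.
  n30: a read changed (n28 2->5; n14 2->5) — executes, giving 10.
  n31: a read changed (n30 4->10; n11 2->5) — executes, giving 5.
  n32: a read changed (n29 -1->-20) — executes, giving 20.
  n33: a read changed (n32 1->20; n31 2->5) — executes, giving 20.
  n36: a read changed (n23 [3, -4]->[0, -9, -3, -3, -5]) — executes, giving -20.
  n37: a read changed (n36 -1->-20; n33 2->20) — executes, giving 20.
  n38: a read changed (n30 4->10; n37 2->20) — executes, giving -10.

Demanding n38 again yields -10.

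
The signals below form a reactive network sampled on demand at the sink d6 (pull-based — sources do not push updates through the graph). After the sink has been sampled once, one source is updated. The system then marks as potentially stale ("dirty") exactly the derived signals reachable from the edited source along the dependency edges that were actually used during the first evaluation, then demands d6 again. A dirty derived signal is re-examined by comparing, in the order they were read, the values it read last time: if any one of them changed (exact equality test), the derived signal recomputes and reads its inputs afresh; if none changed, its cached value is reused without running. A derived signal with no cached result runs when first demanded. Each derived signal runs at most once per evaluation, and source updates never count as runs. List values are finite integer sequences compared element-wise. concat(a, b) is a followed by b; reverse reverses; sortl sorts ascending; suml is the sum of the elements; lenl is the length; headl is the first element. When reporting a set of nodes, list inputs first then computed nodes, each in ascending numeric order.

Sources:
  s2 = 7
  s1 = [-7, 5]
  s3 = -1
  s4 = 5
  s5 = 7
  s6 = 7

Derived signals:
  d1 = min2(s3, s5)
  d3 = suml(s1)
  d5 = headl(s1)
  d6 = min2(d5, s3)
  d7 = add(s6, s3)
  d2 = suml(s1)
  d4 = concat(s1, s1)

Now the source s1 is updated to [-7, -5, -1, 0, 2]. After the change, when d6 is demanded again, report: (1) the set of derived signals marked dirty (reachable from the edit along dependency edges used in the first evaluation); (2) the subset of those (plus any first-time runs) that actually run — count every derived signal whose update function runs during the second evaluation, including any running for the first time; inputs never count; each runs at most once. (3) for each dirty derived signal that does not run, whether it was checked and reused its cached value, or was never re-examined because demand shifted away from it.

Initial pass — values computed on the first demand:
  d5 = headl([-7, 5]) = -7
  d6 = min2(-7, -1) = -7

Second demand — change propagation:
  d5: re-runs because s1 [-7, 5]->[-7, -5, -1, 0, 2]; new result -7 (unchanged).
  d6: re-examined; everything it read last time is the same (d5 unchanged, s3 unchanged) — cache -7 kept, no run.

The important point: d5 recomputes to an identical value, and the output ends up unchanged.

Dirty set: d5, d6.
Run set: d5 (1 run).
Re-examined without running (cache reused): d6.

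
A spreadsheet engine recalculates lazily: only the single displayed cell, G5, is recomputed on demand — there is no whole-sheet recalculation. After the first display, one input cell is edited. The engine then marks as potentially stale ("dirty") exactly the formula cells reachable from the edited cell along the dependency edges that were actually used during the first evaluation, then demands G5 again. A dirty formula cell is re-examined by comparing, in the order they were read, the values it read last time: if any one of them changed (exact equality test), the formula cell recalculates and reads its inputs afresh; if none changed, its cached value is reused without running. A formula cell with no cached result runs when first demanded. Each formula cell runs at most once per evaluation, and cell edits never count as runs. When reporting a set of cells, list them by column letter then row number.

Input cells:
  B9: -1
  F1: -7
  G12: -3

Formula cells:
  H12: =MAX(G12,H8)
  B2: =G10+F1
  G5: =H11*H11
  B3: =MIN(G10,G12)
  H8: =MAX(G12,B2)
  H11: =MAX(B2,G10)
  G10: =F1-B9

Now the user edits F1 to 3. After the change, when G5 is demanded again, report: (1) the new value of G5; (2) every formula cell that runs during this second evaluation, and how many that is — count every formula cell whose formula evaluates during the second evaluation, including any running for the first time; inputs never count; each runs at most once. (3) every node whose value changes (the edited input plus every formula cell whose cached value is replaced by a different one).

First evaluation (everything demanded from the output):
  G10 = -7 - -1 = -6
  B2 = -6 + -7 = -13
  H11 = MAX(-13, -6) = -6
  G5 = -6 * -6 = 36

Propagation after the edit:
  G10: runs — F1 -7->3; result 4.
  B2: runs — G10 -6->4; F1 -7->3; result 7.
  H11: runs — B2 -13->7; G10 -6->4; result 7.
  G5: runs — H11 -6->7; H11 -6->7; result 49.

New value of G5: 49.
Formula cells that run: B2, G5, G10, H11 — 4 in total.
Values that change: B2, F1, G5, G10, H11.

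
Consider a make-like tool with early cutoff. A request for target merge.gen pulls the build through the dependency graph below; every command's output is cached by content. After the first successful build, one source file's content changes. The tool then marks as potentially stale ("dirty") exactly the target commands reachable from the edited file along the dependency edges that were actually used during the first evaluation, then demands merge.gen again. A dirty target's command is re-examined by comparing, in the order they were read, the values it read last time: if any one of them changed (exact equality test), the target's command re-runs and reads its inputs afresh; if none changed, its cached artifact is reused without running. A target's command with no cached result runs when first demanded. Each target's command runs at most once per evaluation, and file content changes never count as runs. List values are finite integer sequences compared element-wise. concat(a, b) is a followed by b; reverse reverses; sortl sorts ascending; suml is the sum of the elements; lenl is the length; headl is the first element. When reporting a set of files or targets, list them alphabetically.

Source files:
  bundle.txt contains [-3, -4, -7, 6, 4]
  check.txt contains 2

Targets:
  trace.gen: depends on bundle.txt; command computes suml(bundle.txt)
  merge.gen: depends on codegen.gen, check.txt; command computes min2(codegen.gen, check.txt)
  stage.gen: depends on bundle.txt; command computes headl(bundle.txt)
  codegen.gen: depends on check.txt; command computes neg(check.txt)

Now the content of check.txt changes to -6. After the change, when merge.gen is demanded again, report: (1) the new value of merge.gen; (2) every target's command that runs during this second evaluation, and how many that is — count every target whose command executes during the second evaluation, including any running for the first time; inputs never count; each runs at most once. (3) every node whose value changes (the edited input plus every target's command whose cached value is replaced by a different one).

Demanding merge.gen again yields -6.
2 target commands run: codegen.gen, merge.gen.
The nodes whose values change: check.txt, codegen.gen, merge.gen.

First demand of the output computes:
  codegen.gen = neg(2) = -2
  merge.gen = min2(-2, 2) = -2

After the edit, cleaning proceeds:
  codegen.gen: a read changed (check.txt 2->-6) — executes, giving 6.
  merge.gen: a read changed (codegen.gen -2->6; check.txt 2->-6) — executes, giving -6.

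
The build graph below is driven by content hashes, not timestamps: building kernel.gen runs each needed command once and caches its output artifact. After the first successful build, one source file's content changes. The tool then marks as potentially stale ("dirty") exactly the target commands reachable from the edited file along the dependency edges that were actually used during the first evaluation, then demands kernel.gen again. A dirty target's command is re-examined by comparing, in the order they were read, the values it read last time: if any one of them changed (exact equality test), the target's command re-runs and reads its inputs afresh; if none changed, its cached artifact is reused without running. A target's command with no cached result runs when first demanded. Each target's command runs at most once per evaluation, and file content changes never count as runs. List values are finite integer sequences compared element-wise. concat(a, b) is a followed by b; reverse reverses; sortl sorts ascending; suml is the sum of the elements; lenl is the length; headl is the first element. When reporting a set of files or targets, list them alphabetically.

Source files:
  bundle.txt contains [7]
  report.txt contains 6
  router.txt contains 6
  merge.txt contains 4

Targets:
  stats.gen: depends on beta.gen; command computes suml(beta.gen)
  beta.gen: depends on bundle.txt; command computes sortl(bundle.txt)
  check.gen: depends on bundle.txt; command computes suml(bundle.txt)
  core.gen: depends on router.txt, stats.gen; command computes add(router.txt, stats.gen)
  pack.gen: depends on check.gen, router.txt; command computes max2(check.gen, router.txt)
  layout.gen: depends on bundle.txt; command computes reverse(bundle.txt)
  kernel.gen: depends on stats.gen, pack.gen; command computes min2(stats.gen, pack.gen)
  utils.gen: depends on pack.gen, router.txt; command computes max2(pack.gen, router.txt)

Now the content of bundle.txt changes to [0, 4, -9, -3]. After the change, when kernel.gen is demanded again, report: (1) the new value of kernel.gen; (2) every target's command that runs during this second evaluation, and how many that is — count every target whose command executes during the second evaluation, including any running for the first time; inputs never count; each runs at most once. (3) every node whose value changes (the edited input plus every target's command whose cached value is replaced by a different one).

kernel.gen now evaluates to -8.
Run set: beta.gen, check.gen, kernel.gen, pack.gen, stats.gen (5 run).
Changed values: beta.gen, bundle.txt, check.gen, kernel.gen, pack.gen, stats.gen.

Initial pass — values computed on the first demand:
  beta.gen = sortl([7]) = [7]
  check.gen = suml([7]) = 7
  pack.gen = max2(7, 6) = 7
  stats.gen = suml([7]) = 7
  kernel.gen = min2(7, 7) = 7

Second demand — change propagation:
  beta.gen: re-runs because bundle.txt [7]->[0, 4, -9, -3]; new result [-9, -3, 0, 4].
  check.gen: re-runs because bundle.txt [7]->[0, 4, -9, -3]; new result -8.
  pack.gen: re-runs because check.gen 7->-8; new result 6.
  stats.gen: re-runs because beta.gen [7]->[-9, -3, 0, 4]; new result -8.
  kernel.gen: re-runs because stats.gen 7->-8; pack.gen 7->6; new result -8.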